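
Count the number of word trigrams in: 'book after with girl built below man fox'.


Word trigrams from [8] words:
  Trigram 1: (book after with)
  Trigram 2: (after with girl)
  Trigram 3: (with girl built)
  Trigram 4: (girl built below)
  Trigram 5: (built below man)
  Trigram 6: (below man fox)
Total word trigrams: 8 - 2 = 6

6


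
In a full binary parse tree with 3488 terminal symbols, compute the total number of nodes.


Leaf nodes (terminals): 3488
Internal nodes = n - 1 = 3488 - 1 = 3487
Total = leaves + internal = 3488 + 3487 = 6975

6975


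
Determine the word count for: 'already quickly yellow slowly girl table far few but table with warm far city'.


Counting words by splitting on spaces:
  Word 1: 'already'
  Word 2: 'quickly'
  Word 3: 'yellow'
  Word 4: 'slowly'
  Word 5: 'girl'
  Word 6: 'table'
  Word 7: 'far'
  Word 8: 'few'
  Word 9: 'but'
  Word 10: 'table'
  Word 11: 'with'
  Word 12: 'warm'
  Word 13: 'far'
  Word 14: 'city'
Total words: 14

14


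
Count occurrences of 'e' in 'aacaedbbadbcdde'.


Scanning 'aacaedbbadbcdde' for 'e':
  Position 4: 'e' -> MATCH (count: 1)
  Position 14: 'e' -> MATCH (count: 2)
Total occurrences of 'e': 2

2


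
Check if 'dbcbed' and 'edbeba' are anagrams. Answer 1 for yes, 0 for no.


Sort characters of 'dbcbed': 'bbcdde'
Sort characters of 'edbeba': 'abbdee'
Sorted forms differ -> they are NOT anagrams
Result: 0

0


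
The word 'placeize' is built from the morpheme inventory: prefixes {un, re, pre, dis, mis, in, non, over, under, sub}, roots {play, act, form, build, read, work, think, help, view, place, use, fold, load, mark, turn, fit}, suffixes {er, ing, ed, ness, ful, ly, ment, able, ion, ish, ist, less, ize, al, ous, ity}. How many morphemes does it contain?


Segmenting 'placeize' against the inventory:
  'place' -> root (morpheme 1)
  'ize' -> suffix (morpheme 2)
Total morphemes: 2

2


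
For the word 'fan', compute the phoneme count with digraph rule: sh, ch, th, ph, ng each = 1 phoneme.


Parsing 'fan' greedily, digraphs first:
  'f' -> consonant phoneme (phonemes so far: 1)
  'a' -> vowel phoneme (phonemes so far: 2)
  'n' -> consonant phoneme (phonemes so far: 3)
Total phonemes: 3

3


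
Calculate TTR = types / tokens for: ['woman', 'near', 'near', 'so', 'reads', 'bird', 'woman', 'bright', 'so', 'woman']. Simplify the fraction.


Tokens: 10
Unique types: ('bird', 'bright', 'near', 'reads', 'so', 'woman') = 6
TTR = 6/10
Simplify: divide both by 2 -> 3/5
TTR = 3/5

3/5


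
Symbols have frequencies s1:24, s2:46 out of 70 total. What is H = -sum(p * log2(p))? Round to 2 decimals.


Computing entropy H = -sum(p_i * log2(p_i)):
  s1: p = 24/70 = 0.3429, -p*log2(p) = 0.5295
  s2: p = 46/70 = 0.6571, -p*log2(p) = 0.3980
H = sum of terms = 0.9275
Rounded to 2 decimals: 0.93

0.93


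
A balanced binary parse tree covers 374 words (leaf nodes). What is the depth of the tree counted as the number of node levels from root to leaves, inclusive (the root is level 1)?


In a balanced binary tree with n leaves the deepest leaf is ceil(log2(n)) edges below the root,
so counting node levels inclusive of root and leaves gives ceil(log2(n)) + 1 levels.
log2(374) = 8.5469
ceil(8.5469) = 9
levels = 9 + 1 = 10

10


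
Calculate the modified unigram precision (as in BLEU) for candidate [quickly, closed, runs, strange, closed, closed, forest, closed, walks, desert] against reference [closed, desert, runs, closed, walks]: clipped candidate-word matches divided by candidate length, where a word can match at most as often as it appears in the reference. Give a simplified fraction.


Reference word counts: {'closed': 2, 'desert': 1, 'runs': 1, 'walks': 1}
Checking each candidate word (with clipping):
  'quickly' -> not in reference -> no match (matches: 0)
  'closed' -> in reference (ref count 2, used 1/2) -> match (matches: 1)
  'runs' -> in reference (ref count 1, used 1/1) -> match (matches: 2)
  'strange' -> not in reference -> no match (matches: 2)
  'closed' -> in reference (ref count 2, used 2/2) -> match (matches: 3)
  'closed' -> ref count 2 already used up (2/2) -> clipped, no match (matches: 3)
  'forest' -> not in reference -> no match (matches: 3)
  'closed' -> ref count 2 already used up (2/2) -> clipped, no match (matches: 3)
  'walks' -> in reference (ref count 1, used 1/1) -> match (matches: 4)
  'desert' -> in reference (ref count 1, used 1/1) -> match (matches: 5)
Clipped matches: 5, Candidate length: 10
Precision = 5/10 = 1/2

1/2


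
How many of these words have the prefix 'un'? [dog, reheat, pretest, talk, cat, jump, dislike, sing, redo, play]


Checking each word for prefix 'un':
  'dog' -> no (count: 0)
  'reheat' -> no (count: 0)
  'pretest' -> no (count: 0)
  'talk' -> no (count: 0)
  'cat' -> no (count: 0)
  'jump' -> no (count: 0)
  'dislike' -> no (count: 0)
  'sing' -> no (count: 0)
  'redo' -> no (count: 0)
  'play' -> no (count: 0)
Total with prefix 'un': 0

0


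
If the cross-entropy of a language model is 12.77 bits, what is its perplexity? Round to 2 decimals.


Perplexity formula: PP = 2^H
H = 12.77
PP = 2^12.77
Decompose: 2^12.77 = 2^12 * 2^0.77
2^12 = 4096, 2^0.77 ~ 1.7052698
PP ~ 4096 * 1.7052698 = 6984.7851008
Rounded to 2 decimals: 6984.79

6984.79


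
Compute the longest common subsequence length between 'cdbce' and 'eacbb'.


DP table for LCS of 'cdbce' and 'eacbb':
       e  a  c  b  b
    0  0  0  0  0  0
  c 0  0  0  1  1  1
  d 0  0  0  1  1  1
  b 0  0  0  1  2  2
  c 0  0  0  1  2  2
  e 0  1  1  1  2  2
LCS: 'cb'
LCS length = 2

2


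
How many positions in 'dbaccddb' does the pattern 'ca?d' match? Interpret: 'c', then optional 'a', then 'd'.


Pattern: ca?d means 'c', then optional 'a', then 'd'.
Scanning 'dbaccddb' position-by-position:
  Pos 0: window 'dba' -> no
  Pos 1: window 'bac' -> no
  Pos 2: window 'acc' -> no
  Pos 3: window 'ccd' -> no
  Pos 4: window 'cdd' -> MATCH
  Pos 5: window 'ddb' -> no
  Pos 6: window 'db' -> no
  Pos 7: window 'b' -> no
Total matches: 1

1


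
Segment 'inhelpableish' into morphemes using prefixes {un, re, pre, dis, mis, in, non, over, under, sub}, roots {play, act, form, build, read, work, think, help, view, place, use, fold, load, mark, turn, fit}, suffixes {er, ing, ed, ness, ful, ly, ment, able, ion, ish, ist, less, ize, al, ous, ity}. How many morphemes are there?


Segmenting 'inhelpableish' against the inventory:
  'in' -> prefix (morpheme 1)
  'help' -> root (morpheme 2)
  'able' -> suffix (morpheme 3)
  'ish' -> suffix (morpheme 4)
Total morphemes: 4

4


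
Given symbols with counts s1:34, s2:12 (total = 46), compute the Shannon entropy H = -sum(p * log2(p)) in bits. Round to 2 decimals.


Computing entropy H = -sum(p_i * log2(p_i)):
  s1: p = 34/46 = 0.7391, -p*log2(p) = 0.3223
  s2: p = 12/46 = 0.2609, -p*log2(p) = 0.5057
H = sum of terms = 0.8280
Rounded to 2 decimals: 0.83

0.83


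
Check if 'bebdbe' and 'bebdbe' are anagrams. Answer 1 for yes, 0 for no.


Sort characters of 'bebdbe': 'bbbdee'
Sort characters of 'bebdbe': 'bbbdee'
Sorted forms match -> they ARE anagrams
Result: 1

1


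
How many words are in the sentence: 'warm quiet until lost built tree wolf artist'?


Counting words by splitting on spaces:
  Word 1: 'warm'
  Word 2: 'quiet'
  Word 3: 'until'
  Word 4: 'lost'
  Word 5: 'built'
  Word 6: 'tree'
  Word 7: 'wolf'
  Word 8: 'artist'
Total words: 8

8


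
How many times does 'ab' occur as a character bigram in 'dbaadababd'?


Scanning 'dbaadababd' for bigram 'ab':
  Position 0: 'db' -> no
  Position 1: 'ba' -> no
  Position 2: 'aa' -> no
  Position 3: 'ad' -> no
  Position 4: 'da' -> no
  Position 5: 'ab' -> MATCH
  Position 6: 'ba' -> no
  Position 7: 'ab' -> MATCH
  Position 8: 'bd' -> no
Total matches: 2

2


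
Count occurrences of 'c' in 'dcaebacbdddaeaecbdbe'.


Scanning 'dcaebacbdddaeaecbdbe' for 'c':
  Position 1: 'c' -> MATCH (count: 1)
  Position 6: 'c' -> MATCH (count: 2)
  Position 15: 'c' -> MATCH (count: 3)
Total occurrences of 'c': 3

3


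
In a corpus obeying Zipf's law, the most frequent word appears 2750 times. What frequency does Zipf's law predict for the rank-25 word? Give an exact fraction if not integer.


Zipf's law: freq(rank) = f1 / rank
f1 = 2750, rank = 25
freq = 2750 / 25
= 110

110


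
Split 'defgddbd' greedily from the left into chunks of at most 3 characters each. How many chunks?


'defgddbd' has 8 characters.
Chunking with max size 3:
  Chunk 1: 'def' (positions 0-2)
  Chunk 2: 'gdd' (positions 3-5)
  Chunk 3: 'bd' (positions 6-7)
Total chunks: ceil(8 / 3) = 3

3


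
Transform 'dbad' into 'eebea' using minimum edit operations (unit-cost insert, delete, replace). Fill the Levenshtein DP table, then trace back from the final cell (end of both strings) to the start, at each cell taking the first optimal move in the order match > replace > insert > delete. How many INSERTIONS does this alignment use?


Edit distance = 4. Backtracking from cell (4, 5) with preference match > replace > insert > delete,
then listing the resulting alignment 'dbad' -> 'eebea' left to right:
  Step 1: insert 'e' [insertion #1]
  Step 2: replace d->e
  Step 3: keep 'b'
  Step 4: replace a->e
  Step 5: replace d->a
Total insertions: 1

1


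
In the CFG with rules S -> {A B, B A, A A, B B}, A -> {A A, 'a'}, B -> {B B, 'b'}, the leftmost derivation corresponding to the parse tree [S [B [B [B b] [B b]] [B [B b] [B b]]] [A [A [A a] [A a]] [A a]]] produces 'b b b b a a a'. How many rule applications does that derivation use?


Every bracketed nonterminal node [X ...] in the tree is produced by exactly one rule application.
Reading the tree off as a leftmost derivation:
  Step 1: S  =>  B A   (applied S -> B A)
  Step 2: B A  =>  B B A   (applied B -> B B)
  Step 3: B B A  =>  B B B A   (applied B -> B B)
  Step 4: B B B A  =>  b B B A   (applied B -> b)
  Step 5: b B B A  =>  b b B A   (applied B -> b)
  Step 6: b b B A  =>  b b B B A   (applied B -> B B)
  Step 7: b b B B A  =>  b b b B A   (applied B -> b)
  Step 8: b b b B A  =>  b b b b A   (applied B -> b)
  Step 9: b b b b A  =>  b b b b A A   (applied A -> A A)
  Step 10: b b b b A A  =>  b b b b A A A   (applied A -> A A)
  Step 11: b b b b A A A  =>  b b b b a A A   (applied A -> a)
  Step 12: b b b b a A A  =>  b b b b a a A   (applied A -> a)
  Step 13: b b b b a a A  =>  b b b b a a a   (applied A -> a)
Final yield: b b b b a a a
Total rewrite steps: 13

13


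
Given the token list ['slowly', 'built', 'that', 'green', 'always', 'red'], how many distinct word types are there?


Listing all tokens and tracking unique types:
  Token 1: 'slowly' -> NEW (unique so far: 1)
  Token 2: 'built' -> NEW (unique so far: 2)
  Token 3: 'that' -> NEW (unique so far: 3)
  Token 4: 'green' -> NEW (unique so far: 4)
  Token 5: 'always' -> NEW (unique so far: 5)
  Token 6: 'red' -> NEW (unique so far: 6)
Unique types: ('always', 'built', 'green', 'red', 'slowly', 'that')
Vocabulary size: 6

6


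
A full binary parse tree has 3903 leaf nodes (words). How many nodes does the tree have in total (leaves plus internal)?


Leaf nodes (terminals): 3903
Internal nodes = n - 1 = 3903 - 1 = 3902
Total = leaves + internal = 3903 + 3902 = 7805

7805


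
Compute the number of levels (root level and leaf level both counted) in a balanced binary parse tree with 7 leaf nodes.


In a balanced binary tree with n leaves the deepest leaf is ceil(log2(n)) edges below the root,
so counting node levels inclusive of root and leaves gives ceil(log2(n)) + 1 levels.
log2(7) = 2.8074
ceil(2.8074) = 3
levels = 3 + 1 = 4

4


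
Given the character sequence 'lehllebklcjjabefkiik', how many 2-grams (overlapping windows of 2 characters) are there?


String 'lehllebklcjjabefkiik' has length L = 20.
Number of overlapping n-grams = L - n + 1
Substituting: 20 - 2 + 1 = 19

19


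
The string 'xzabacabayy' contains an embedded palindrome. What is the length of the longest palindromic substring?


Scanning 'xzabacabayy' for palindromic substrings.
Substring at positions 2-8: 'abacaba'.
Check: reverse('abacaba') = 'abacaba' -> palindrome confirmed.
Neighbouring characters ('z' / 'y') break symmetry, so it cannot extend further.
No longer palindromic substring exists; longest length = 7

7


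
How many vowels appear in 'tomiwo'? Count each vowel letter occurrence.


Scanning each character of 'tomiwo':
  Position 1: 't' -> consonant (running count: 0)
  Position 2: 'o' -> vowel (running count: 1)
  Position 3: 'm' -> consonant (running count: 1)
  Position 4: 'i' -> vowel (running count: 2)
  Position 5: 'w' -> consonant (running count: 2)
  Position 6: 'o' -> vowel (running count: 3)
Total vowels: 3

3


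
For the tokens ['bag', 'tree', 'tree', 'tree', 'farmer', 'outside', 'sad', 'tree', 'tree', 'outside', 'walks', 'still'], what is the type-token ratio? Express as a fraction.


Tokens: 12
Unique types: ('bag', 'farmer', 'outside', 'sad', 'still', 'tree', 'walks') = 7
TTR = 7/12
Already in lowest terms.

7/12


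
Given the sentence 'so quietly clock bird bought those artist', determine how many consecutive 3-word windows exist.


Word trigrams from [7] words:
  Trigram 1: (so quietly clock)
  Trigram 2: (quietly clock bird)
  Trigram 3: (clock bird bought)
  Trigram 4: (bird bought those)
  Trigram 5: (bought those artist)
Total word trigrams: 7 - 2 = 5

5


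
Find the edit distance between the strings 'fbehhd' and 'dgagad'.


Building DP table for s1='fbehhd' (len 6) and s2='dgagad' (len 6):
       d  g  a  g  a  d
    0  1  2  3  4  5  6
  f 1  1  2  3  4  5  6
  b 2  2  2  3  4  5  6
  e 3  3  3  3  4  5  6
  h 4  4  4  4  4  5  6
  h 5  5  5  5  5  5  6
  d 6  5  6  6  6  6  5
Edit distance = dp[6][6] = 5

5


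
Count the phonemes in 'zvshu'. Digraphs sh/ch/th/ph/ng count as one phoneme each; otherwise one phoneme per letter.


Parsing 'zvshu' greedily, digraphs first:
  'z' -> consonant phoneme (phonemes so far: 1)
  'v' -> consonant phoneme (phonemes so far: 2)
  'sh' -> digraph (1 consonant phoneme) (phonemes so far: 3)
  'u' -> vowel phoneme (phonemes so far: 4)
Total phonemes: 4

4


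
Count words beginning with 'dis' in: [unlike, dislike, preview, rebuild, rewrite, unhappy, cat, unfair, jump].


Checking each word for prefix 'dis':
  'unlike' -> no (count: 0)
  'dislike' -> YES, starts with 'dis' (count: 1)
  'preview' -> no (count: 1)
  'rebuild' -> no (count: 1)
  'rewrite' -> no (count: 1)
  'unhappy' -> no (count: 1)
  'cat' -> no (count: 1)
  'unfair' -> no (count: 1)
  'jump' -> no (count: 1)
Total with prefix 'dis': 1

1


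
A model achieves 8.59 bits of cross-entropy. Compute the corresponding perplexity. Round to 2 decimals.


Perplexity formula: PP = 2^H
H = 8.59
PP = 2^8.59
Decompose: 2^8.59 = 2^8 * 2^0.59
2^8 = 256, 2^0.59 ~ 1.5052467
PP ~ 256 * 1.5052467 = 385.3431552
Rounded to 2 decimals: 385.34

385.34


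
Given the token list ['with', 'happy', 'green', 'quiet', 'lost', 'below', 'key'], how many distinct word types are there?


Listing all tokens and tracking unique types:
  Token 1: 'with' -> NEW (unique so far: 1)
  Token 2: 'happy' -> NEW (unique so far: 2)
  Token 3: 'green' -> NEW (unique so far: 3)
  Token 4: 'quiet' -> NEW (unique so far: 4)
  Token 5: 'lost' -> NEW (unique so far: 5)
  Token 6: 'below' -> NEW (unique so far: 6)
  Token 7: 'key' -> NEW (unique so far: 7)
Unique types: ('below', 'green', 'happy', 'key', 'lost', 'quiet', 'with')
Vocabulary size: 7

7


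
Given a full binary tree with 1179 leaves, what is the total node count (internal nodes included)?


Leaf nodes (terminals): 1179
Internal nodes = n - 1 = 1179 - 1 = 1178
Total = leaves + internal = 1179 + 1178 = 2357

2357


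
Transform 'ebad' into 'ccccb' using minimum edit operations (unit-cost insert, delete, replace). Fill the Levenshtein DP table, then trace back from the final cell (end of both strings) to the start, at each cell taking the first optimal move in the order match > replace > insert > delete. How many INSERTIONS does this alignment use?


Edit distance = 5. Backtracking from cell (4, 5) with preference match > replace > insert > delete,
then listing the resulting alignment 'ebad' -> 'ccccb' left to right:
  Step 1: insert 'c' [insertion #1]
  Step 2: replace e->c
  Step 3: replace b->c
  Step 4: replace a->c
  Step 5: replace d->b
Total insertions: 1

1


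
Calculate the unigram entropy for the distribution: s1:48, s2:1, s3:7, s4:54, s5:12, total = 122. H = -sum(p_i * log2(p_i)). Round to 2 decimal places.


Computing entropy H = -sum(p_i * log2(p_i)):
  s1: p = 48/122 = 0.3934, -p*log2(p) = 0.5295
  s2: p = 1/122 = 0.0082, -p*log2(p) = 0.0568
  s3: p = 7/122 = 0.0574, -p*log2(p) = 0.2366
  s4: p = 54/122 = 0.4426, -p*log2(p) = 0.5205
  s5: p = 12/122 = 0.0984, -p*log2(p) = 0.3291
H = sum of terms = 1.6725
Rounded to 2 decimals: 1.67

1.67


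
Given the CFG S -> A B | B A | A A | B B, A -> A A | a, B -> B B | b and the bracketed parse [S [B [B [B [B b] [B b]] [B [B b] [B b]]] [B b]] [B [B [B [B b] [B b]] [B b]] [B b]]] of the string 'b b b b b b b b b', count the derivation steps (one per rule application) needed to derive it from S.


Every bracketed nonterminal node [X ...] in the tree is produced by exactly one rule application.
Reading the tree off as a leftmost derivation:
  Step 1: S  =>  B B   (applied S -> B B)
  Step 2: B B  =>  B B B   (applied B -> B B)
  Step 3: B B B  =>  B B B B   (applied B -> B B)
  Step 4: B B B B  =>  B B B B B   (applied B -> B B)
  Step 5: B B B B B  =>  b B B B B   (applied B -> b)
  Step 6: b B B B B  =>  b b B B B   (applied B -> b)
  Step 7: b b B B B  =>  b b B B B B   (applied B -> B B)
  Step 8: b b B B B B  =>  b b b B B B   (applied B -> b)
  Step 9: b b b B B B  =>  b b b b B B   (applied B -> b)
  Step 10: b b b b B B  =>  b b b b b B   (applied B -> b)
  Step 11: b b b b b B  =>  b b b b b B B   (applied B -> B B)
  Step 12: b b b b b B B  =>  b b b b b B B B   (applied B -> B B)
  Step 13: b b b b b B B B  =>  b b b b b B B B B   (applied B -> B B)
  Step 14: b b b b b B B B B  =>  b b b b b b B B B   (applied B -> b)
  Step 15: b b b b b b B B B  =>  b b b b b b b B B   (applied B -> b)
  Step 16: b b b b b b b B B  =>  b b b b b b b b B   (applied B -> b)
  Step 17: b b b b b b b b B  =>  b b b b b b b b b   (applied B -> b)
Final yield: b b b b b b b b b
Total rewrite steps: 17

17


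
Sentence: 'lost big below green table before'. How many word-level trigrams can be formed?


Word trigrams from [6] words:
  Trigram 1: (lost big below)
  Trigram 2: (big below green)
  Trigram 3: (below green table)
  Trigram 4: (green table before)
Total word trigrams: 6 - 2 = 4

4


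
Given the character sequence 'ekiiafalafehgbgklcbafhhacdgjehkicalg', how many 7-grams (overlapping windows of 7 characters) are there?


String 'ekiiafalafehgbgklcbafhhacdgjehkicalg' has length L = 36.
Number of overlapping n-grams = L - n + 1
Substituting: 36 - 7 + 1 = 30

30


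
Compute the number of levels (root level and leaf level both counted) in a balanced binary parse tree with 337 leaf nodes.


In a balanced binary tree with n leaves the deepest leaf is ceil(log2(n)) edges below the root,
so counting node levels inclusive of root and leaves gives ceil(log2(n)) + 1 levels.
log2(337) = 8.3966
ceil(8.3966) = 9
levels = 9 + 1 = 10

10


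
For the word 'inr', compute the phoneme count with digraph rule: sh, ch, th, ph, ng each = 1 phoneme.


Parsing 'inr' greedily, digraphs first:
  'i' -> vowel phoneme (phonemes so far: 1)
  'n' -> consonant phoneme (phonemes so far: 2)
  'r' -> consonant phoneme (phonemes so far: 3)
Total phonemes: 3

3


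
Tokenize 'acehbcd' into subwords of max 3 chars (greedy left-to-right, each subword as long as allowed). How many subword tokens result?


'acehbcd' has 7 characters.
Chunking with max size 3:
  Chunk 1: 'ace' (positions 0-2)
  Chunk 2: 'hbc' (positions 3-5)
  Chunk 3: 'd' (positions 6-6)
Total chunks: ceil(7 / 3) = 3

3


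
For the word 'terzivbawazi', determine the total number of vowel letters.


Scanning each character of 'terzivbawazi':
  Position 1: 't' -> consonant (running count: 0)
  Position 2: 'e' -> vowel (running count: 1)
  Position 3: 'r' -> consonant (running count: 1)
  Position 4: 'z' -> consonant (running count: 1)
  Position 5: 'i' -> vowel (running count: 2)
  Position 6: 'v' -> consonant (running count: 2)
  Position 7: 'b' -> consonant (running count: 2)
  Position 8: 'a' -> vowel (running count: 3)
  Position 9: 'w' -> consonant (running count: 3)
  Position 10: 'a' -> vowel (running count: 4)
  Position 11: 'z' -> consonant (running count: 4)
  Position 12: 'i' -> vowel (running count: 5)
Total vowels: 5

5


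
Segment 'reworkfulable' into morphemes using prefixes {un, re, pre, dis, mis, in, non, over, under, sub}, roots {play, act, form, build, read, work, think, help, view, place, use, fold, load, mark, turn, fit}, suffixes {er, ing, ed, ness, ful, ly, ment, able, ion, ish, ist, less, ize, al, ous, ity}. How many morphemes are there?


Segmenting 'reworkfulable' against the inventory:
  're' -> prefix (morpheme 1)
  'work' -> root (morpheme 2)
  'ful' -> suffix (morpheme 3)
  'able' -> suffix (morpheme 4)
Total morphemes: 4

4


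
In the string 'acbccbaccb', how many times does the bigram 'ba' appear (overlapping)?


Scanning 'acbccbaccb' for bigram 'ba':
  Position 0: 'ac' -> no
  Position 1: 'cb' -> no
  Position 2: 'bc' -> no
  Position 3: 'cc' -> no
  Position 4: 'cb' -> no
  Position 5: 'ba' -> MATCH
  Position 6: 'ac' -> no
  Position 7: 'cc' -> no
  Position 8: 'cb' -> no
Total matches: 1

1


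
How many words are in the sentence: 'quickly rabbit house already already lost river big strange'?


Counting words by splitting on spaces:
  Word 1: 'quickly'
  Word 2: 'rabbit'
  Word 3: 'house'
  Word 4: 'already'
  Word 5: 'already'
  Word 6: 'lost'
  Word 7: 'river'
  Word 8: 'big'
  Word 9: 'strange'
Total words: 9

9


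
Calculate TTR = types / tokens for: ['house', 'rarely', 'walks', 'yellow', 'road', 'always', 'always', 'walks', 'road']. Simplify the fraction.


Tokens: 9
Unique types: ('always', 'house', 'rarely', 'road', 'walks', 'yellow') = 6
TTR = 6/9
Simplify: divide both by 3 -> 2/3
TTR = 2/3

2/3


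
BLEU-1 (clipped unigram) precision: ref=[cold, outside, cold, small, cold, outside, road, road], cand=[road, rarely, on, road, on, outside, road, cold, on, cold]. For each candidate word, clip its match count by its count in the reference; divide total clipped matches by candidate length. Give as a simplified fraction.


Reference word counts: {'cold': 3, 'outside': 2, 'road': 2, 'small': 1}
Checking each candidate word (with clipping):
  'road' -> in reference (ref count 2, used 1/2) -> match (matches: 1)
  'rarely' -> not in reference -> no match (matches: 1)
  'on' -> not in reference -> no match (matches: 1)
  'road' -> in reference (ref count 2, used 2/2) -> match (matches: 2)
  'on' -> not in reference -> no match (matches: 2)
  'outside' -> in reference (ref count 2, used 1/2) -> match (matches: 3)
  'road' -> ref count 2 already used up (2/2) -> clipped, no match (matches: 3)
  'cold' -> in reference (ref count 3, used 1/3) -> match (matches: 4)
  'on' -> not in reference -> no match (matches: 4)
  'cold' -> in reference (ref count 3, used 2/3) -> match (matches: 5)
Clipped matches: 5, Candidate length: 10
Precision = 5/10 = 1/2

1/2


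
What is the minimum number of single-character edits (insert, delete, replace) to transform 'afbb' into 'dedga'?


Building DP table for s1='afbb' (len 4) and s2='dedga' (len 5):
       d  e  d  g  a
    0  1  2  3  4  5
  a 1  1  2  3  4  4
  f 2  2  2  3  4  5
  b 3  3  3  3  4  5
  b 4  4  4  4  4  5
Edit distance = dp[4][5] = 5

5


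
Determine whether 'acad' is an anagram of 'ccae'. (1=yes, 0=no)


Sort characters of 'acad': 'aacd'
Sort characters of 'ccae': 'acce'
Sorted forms differ -> they are NOT anagrams
Result: 0

0


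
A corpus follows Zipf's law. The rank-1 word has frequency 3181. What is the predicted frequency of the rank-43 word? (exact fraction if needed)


Zipf's law: freq(rank) = f1 / rank
f1 = 3181, rank = 43
freq = 3181 / 43
GCD(3181, 43) = 1
Simplified: 3181/43

3181/43


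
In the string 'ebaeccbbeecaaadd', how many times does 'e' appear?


Scanning 'ebaeccbbeecaaadd' for 'e':
  Position 0: 'e' -> MATCH (count: 1)
  Position 3: 'e' -> MATCH (count: 2)
  Position 8: 'e' -> MATCH (count: 3)
  Position 9: 'e' -> MATCH (count: 4)
Total occurrences of 'e': 4

4


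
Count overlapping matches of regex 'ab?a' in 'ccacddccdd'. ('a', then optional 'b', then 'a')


Pattern: ab?a means 'a', then optional 'b', then 'a'.
Scanning 'ccacddccdd' position-by-position:
  Pos 0: window 'cca' -> no
  Pos 1: window 'cac' -> no
  Pos 2: window 'acd' -> no
  Pos 3: window 'cdd' -> no
  Pos 4: window 'ddc' -> no
  Pos 5: window 'dcc' -> no
  Pos 6: window 'ccd' -> no
  Pos 7: window 'cdd' -> no
  Pos 8: window 'dd' -> no
  Pos 9: window 'd' -> no
Total matches: 0

0


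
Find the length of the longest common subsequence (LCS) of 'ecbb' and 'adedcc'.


DP table for LCS of 'ecbb' and 'adedcc':
       a  d  e  d  c  c
    0  0  0  0  0  0  0
  e 0  0  0  1  1  1  1
  c 0  0  0  1  1  2  2
  b 0  0  0  1  1  2  2
  b 0  0  0  1  1  2  2
LCS: 'ec'
LCS length = 2

2


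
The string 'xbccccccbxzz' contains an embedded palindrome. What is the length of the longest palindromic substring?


Scanning 'xbccccccbxzz' for palindromic substrings.
Substring at positions 0-9: 'xbccccccbx'.
Check: reverse('xbccccccbx') = 'xbccccccbx' -> palindrome confirmed.
Neighbouring characters ('-' / 'z') break symmetry, so it cannot extend further.
No longer palindromic substring exists; longest length = 10

10


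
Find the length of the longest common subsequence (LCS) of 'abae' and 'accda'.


DP table for LCS of 'abae' and 'accda':
       a  c  c  d  a
    0  0  0  0  0  0
  a 0  1  1  1  1  1
  b 0  1  1  1  1  1
  a 0  1  1  1  1  2
  e 0  1  1  1  1  2
LCS: 'aa'
LCS length = 2

2


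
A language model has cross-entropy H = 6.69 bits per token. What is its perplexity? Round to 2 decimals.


Perplexity formula: PP = 2^H
H = 6.69
PP = 2^6.69
Decompose: 2^6.69 = 2^6 * 2^0.69
2^6 = 64, 2^0.69 ~ 1.6132835
PP ~ 64 * 1.6132835 = 103.2501440
Rounded to 2 decimals: 103.25

103.25


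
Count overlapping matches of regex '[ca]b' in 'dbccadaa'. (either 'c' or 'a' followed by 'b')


Pattern: [ca]b means either 'c' or 'a' followed by 'b'.
Scanning 'dbccadaa' position-by-position:
  Pos 0: window 'db' -> no
  Pos 1: window 'bc' -> no
  Pos 2: window 'cc' -> no
  Pos 3: window 'ca' -> no
  Pos 4: window 'ad' -> no
  Pos 5: window 'da' -> no
  Pos 6: window 'aa' -> no
  Pos 7: window 'a' -> no
Total matches: 0

0


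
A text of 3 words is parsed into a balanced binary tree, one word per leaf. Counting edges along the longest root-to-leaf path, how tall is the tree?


In a balanced binary tree with n leaves the deepest leaf is ceil(log2(n)) edges below the root.
log2(3) = 1.5850
ceil(1.5850) = 2
height (edges) = 2

2


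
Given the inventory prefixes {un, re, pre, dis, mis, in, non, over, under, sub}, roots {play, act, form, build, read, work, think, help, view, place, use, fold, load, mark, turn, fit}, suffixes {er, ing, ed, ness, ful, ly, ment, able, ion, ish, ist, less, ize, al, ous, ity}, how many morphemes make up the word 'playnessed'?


Segmenting 'playnessed' against the inventory:
  'play' -> root (morpheme 1)
  'ness' -> suffix (morpheme 2)
  'ed' -> suffix (morpheme 3)
Total morphemes: 3

3


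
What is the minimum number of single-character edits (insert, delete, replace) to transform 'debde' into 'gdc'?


Building DP table for s1='debde' (len 5) and s2='gdc' (len 3):
       g  d  c
    0  1  2  3
  d 1  1  1  2
  e 2  2  2  2
  b 3  3  3  3
  d 4  4  3  4
  e 5  5  4  4
Edit distance = dp[5][3] = 4

4


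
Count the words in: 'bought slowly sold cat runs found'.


Counting words by splitting on spaces:
  Word 1: 'bought'
  Word 2: 'slowly'
  Word 3: 'sold'
  Word 4: 'cat'
  Word 5: 'runs'
  Word 6: 'found'
Total words: 6

6


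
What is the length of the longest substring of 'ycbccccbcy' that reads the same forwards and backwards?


Scanning 'ycbccccbcy' for palindromic substrings.
Substring at positions 0-9: 'ycbccccbcy'.
Check: reverse('ycbccccbcy') = 'ycbccccbcy' -> palindrome confirmed.
No longer palindromic substring exists; longest length = 10

10


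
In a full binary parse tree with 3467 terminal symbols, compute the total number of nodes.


Leaf nodes (terminals): 3467
Internal nodes = n - 1 = 3467 - 1 = 3466
Total = leaves + internal = 3467 + 3466 = 6933

6933


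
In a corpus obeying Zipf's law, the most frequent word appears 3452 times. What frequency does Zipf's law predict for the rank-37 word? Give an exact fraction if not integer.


Zipf's law: freq(rank) = f1 / rank
f1 = 3452, rank = 37
freq = 3452 / 37
GCD(3452, 37) = 1
Simplified: 3452/37

3452/37


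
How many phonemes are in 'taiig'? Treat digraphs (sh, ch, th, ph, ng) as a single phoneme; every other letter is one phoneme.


Parsing 'taiig' greedily, digraphs first:
  't' -> consonant phoneme (phonemes so far: 1)
  'a' -> vowel phoneme (phonemes so far: 2)
  'i' -> vowel phoneme (phonemes so far: 3)
  'i' -> vowel phoneme (phonemes so far: 4)
  'g' -> consonant phoneme (phonemes so far: 5)
Total phonemes: 5

5


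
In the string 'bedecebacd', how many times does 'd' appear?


Scanning 'bedecebacd' for 'd':
  Position 2: 'd' -> MATCH (count: 1)
  Position 9: 'd' -> MATCH (count: 2)
Total occurrences of 'd': 2

2


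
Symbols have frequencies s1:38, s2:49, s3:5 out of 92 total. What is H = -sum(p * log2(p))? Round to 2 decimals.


Computing entropy H = -sum(p_i * log2(p_i)):
  s1: p = 38/92 = 0.4130, -p*log2(p) = 0.5269
  s2: p = 49/92 = 0.5326, -p*log2(p) = 0.4841
  s3: p = 5/92 = 0.0543, -p*log2(p) = 0.2283
H = sum of terms = 1.2393
Rounded to 2 decimals: 1.24

1.24


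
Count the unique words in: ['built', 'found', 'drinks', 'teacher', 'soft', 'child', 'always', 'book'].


Listing all tokens and tracking unique types:
  Token 1: 'built' -> NEW (unique so far: 1)
  Token 2: 'found' -> NEW (unique so far: 2)
  Token 3: 'drinks' -> NEW (unique so far: 3)
  Token 4: 'teacher' -> NEW (unique so far: 4)
  Token 5: 'soft' -> NEW (unique so far: 5)
  Token 6: 'child' -> NEW (unique so far: 6)
  Token 7: 'always' -> NEW (unique so far: 7)
  Token 8: 'book' -> NEW (unique so far: 8)
Unique types: ('always', 'book', 'built', 'child', 'drinks', 'found', 'soft', 'teacher')
Vocabulary size: 8

8


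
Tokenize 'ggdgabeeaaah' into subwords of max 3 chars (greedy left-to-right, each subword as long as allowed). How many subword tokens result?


'ggdgabeeaaah' has 12 characters.
Chunking with max size 3:
  Chunk 1: 'ggd' (positions 0-2)
  Chunk 2: 'gab' (positions 3-5)
  Chunk 3: 'eea' (positions 6-8)
  Chunk 4: 'aah' (positions 9-11)
Total chunks: ceil(12 / 3) = 4

4


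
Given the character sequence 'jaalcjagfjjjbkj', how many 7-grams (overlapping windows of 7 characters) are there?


String 'jaalcjagfjjjbkj' has length L = 15.
Number of overlapping n-grams = L - n + 1
Substituting: 15 - 7 + 1 = 9

9


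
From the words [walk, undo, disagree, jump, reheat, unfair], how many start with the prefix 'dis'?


Checking each word for prefix 'dis':
  'walk' -> no (count: 0)
  'undo' -> no (count: 0)
  'disagree' -> YES, starts with 'dis' (count: 1)
  'jump' -> no (count: 1)
  'reheat' -> no (count: 1)
  'unfair' -> no (count: 1)
Total with prefix 'dis': 1

1


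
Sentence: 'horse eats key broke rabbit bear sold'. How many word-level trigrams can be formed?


Word trigrams from [7] words:
  Trigram 1: (horse eats key)
  Trigram 2: (eats key broke)
  Trigram 3: (key broke rabbit)
  Trigram 4: (broke rabbit bear)
  Trigram 5: (rabbit bear sold)
Total word trigrams: 7 - 2 = 5

5


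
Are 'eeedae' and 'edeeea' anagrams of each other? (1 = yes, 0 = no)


Sort characters of 'eeedae': 'adeeee'
Sort characters of 'edeeea': 'adeeee'
Sorted forms match -> they ARE anagrams
Result: 1

1


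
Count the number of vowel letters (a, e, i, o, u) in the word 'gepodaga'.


Scanning each character of 'gepodaga':
  Position 1: 'g' -> consonant (running count: 0)
  Position 2: 'e' -> vowel (running count: 1)
  Position 3: 'p' -> consonant (running count: 1)
  Position 4: 'o' -> vowel (running count: 2)
  Position 5: 'd' -> consonant (running count: 2)
  Position 6: 'a' -> vowel (running count: 3)
  Position 7: 'g' -> consonant (running count: 3)
  Position 8: 'a' -> vowel (running count: 4)
Total vowels: 4

4


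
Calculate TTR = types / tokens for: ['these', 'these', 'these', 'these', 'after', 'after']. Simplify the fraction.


Tokens: 6
Unique types: ('after', 'these') = 2
TTR = 2/6
Simplify: divide both by 2 -> 1/3
TTR = 1/3

1/3


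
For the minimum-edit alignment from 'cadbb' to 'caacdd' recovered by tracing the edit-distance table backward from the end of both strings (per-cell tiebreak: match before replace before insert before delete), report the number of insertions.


Edit distance = 4. Backtracking from cell (5, 6) with preference match > replace > insert > delete,
then listing the resulting alignment 'cadbb' -> 'caacdd' left to right:
  Step 1: keep 'c'
  Step 2: insert 'a' [insertion #1]
  Step 3: keep 'a'
  Step 4: replace d->c
  Step 5: replace b->d
  Step 6: replace b->d
Total insertions: 1

1


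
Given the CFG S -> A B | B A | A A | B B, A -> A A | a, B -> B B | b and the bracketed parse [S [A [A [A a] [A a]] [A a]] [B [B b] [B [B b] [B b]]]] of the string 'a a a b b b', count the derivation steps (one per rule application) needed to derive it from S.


Every bracketed nonterminal node [X ...] in the tree is produced by exactly one rule application.
Reading the tree off as a leftmost derivation:
  Step 1: S  =>  A B   (applied S -> A B)
  Step 2: A B  =>  A A B   (applied A -> A A)
  Step 3: A A B  =>  A A A B   (applied A -> A A)
  Step 4: A A A B  =>  a A A B   (applied A -> a)
  Step 5: a A A B  =>  a a A B   (applied A -> a)
  Step 6: a a A B  =>  a a a B   (applied A -> a)
  Step 7: a a a B  =>  a a a B B   (applied B -> B B)
  Step 8: a a a B B  =>  a a a b B   (applied B -> b)
  Step 9: a a a b B  =>  a a a b B B   (applied B -> B B)
  Step 10: a a a b B B  =>  a a a b b B   (applied B -> b)
  Step 11: a a a b b B  =>  a a a b b b   (applied B -> b)
Final yield: a a a b b b
Total rewrite steps: 11

11


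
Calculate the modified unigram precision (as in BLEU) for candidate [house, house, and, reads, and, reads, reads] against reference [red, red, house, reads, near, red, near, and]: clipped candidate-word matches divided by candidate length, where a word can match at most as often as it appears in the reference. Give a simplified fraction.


Reference word counts: {'and': 1, 'house': 1, 'near': 2, 'reads': 1, 'red': 3}
Checking each candidate word (with clipping):
  'house' -> in reference (ref count 1, used 1/1) -> match (matches: 1)
  'house' -> ref count 1 already used up (1/1) -> clipped, no match (matches: 1)
  'and' -> in reference (ref count 1, used 1/1) -> match (matches: 2)
  'reads' -> in reference (ref count 1, used 1/1) -> match (matches: 3)
  'and' -> ref count 1 already used up (1/1) -> clipped, no match (matches: 3)
  'reads' -> ref count 1 already used up (1/1) -> clipped, no match (matches: 3)
  'reads' -> ref count 1 already used up (1/1) -> clipped, no match (matches: 3)
Clipped matches: 3, Candidate length: 7
Precision = 3/7

3/7


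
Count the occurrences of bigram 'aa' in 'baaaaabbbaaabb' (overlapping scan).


Scanning 'baaaaabbbaaabb' for bigram 'aa':
  Position 0: 'ba' -> no
  Position 1: 'aa' -> MATCH
  Position 2: 'aa' -> MATCH
  Position 3: 'aa' -> MATCH
  Position 4: 'aa' -> MATCH
  Position 5: 'ab' -> no
  Position 6: 'bb' -> no
  Position 7: 'bb' -> no
  Position 8: 'ba' -> no
  Position 9: 'aa' -> MATCH
  Position 10: 'aa' -> MATCH
  Position 11: 'ab' -> no
  Position 12: 'bb' -> no
Total matches: 6

6


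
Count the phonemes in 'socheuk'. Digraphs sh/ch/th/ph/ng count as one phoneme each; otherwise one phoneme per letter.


Parsing 'socheuk' greedily, digraphs first:
  's' -> consonant phoneme (phonemes so far: 1)
  'o' -> vowel phoneme (phonemes so far: 2)
  'ch' -> digraph (1 consonant phoneme) (phonemes so far: 3)
  'e' -> vowel phoneme (phonemes so far: 4)
  'u' -> vowel phoneme (phonemes so far: 5)
  'k' -> consonant phoneme (phonemes so far: 6)
Total phonemes: 6

6


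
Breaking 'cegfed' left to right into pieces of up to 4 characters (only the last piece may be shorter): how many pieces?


'cegfed' has 6 characters.
Chunking with max size 4:
  Chunk 1: 'cegf' (positions 0-3)
  Chunk 2: 'ed' (positions 4-5)
Total chunks: ceil(6 / 4) = 2

2


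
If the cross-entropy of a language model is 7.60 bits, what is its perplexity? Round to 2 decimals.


Perplexity formula: PP = 2^H
H = 7.60
PP = 2^7.60
Decompose: 2^7.60 = 2^7 * 2^0.60
2^7 = 128, 2^0.60 ~ 1.5157166
PP ~ 128 * 1.5157166 = 194.0117248
Rounded to 2 decimals: 194.01

194.01


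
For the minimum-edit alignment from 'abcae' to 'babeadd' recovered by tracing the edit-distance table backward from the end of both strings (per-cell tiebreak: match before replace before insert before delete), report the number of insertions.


Edit distance = 4. Backtracking from cell (5, 7) with preference match > replace > insert > delete,
then listing the resulting alignment 'abcae' -> 'babeadd' left to right:
  Step 1: insert 'b' [insertion #1]
  Step 2: keep 'a'
  Step 3: keep 'b'
  Step 4: replace c->e
  Step 5: keep 'a'
  Step 6: insert 'd' [insertion #2]
  Step 7: replace e->d
Total insertions: 2

2


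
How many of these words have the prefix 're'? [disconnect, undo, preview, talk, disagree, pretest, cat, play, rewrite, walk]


Checking each word for prefix 're':
  'disconnect' -> no (count: 0)
  'undo' -> no (count: 0)
  'preview' -> no (count: 0)
  'talk' -> no (count: 0)
  'disagree' -> no (count: 0)
  'pretest' -> no (count: 0)
  'cat' -> no (count: 0)
  'play' -> no (count: 0)
  'rewrite' -> YES, starts with 're' (count: 1)
  'walk' -> no (count: 1)
Total with prefix 're': 1

1


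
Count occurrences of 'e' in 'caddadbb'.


Scanning 'caddadbb' for 'e':
  No matches found.
Total occurrences of 'e': 0

0


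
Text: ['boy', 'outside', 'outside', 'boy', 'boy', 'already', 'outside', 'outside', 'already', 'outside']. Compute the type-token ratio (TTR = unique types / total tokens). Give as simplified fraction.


Tokens: 10
Unique types: ('already', 'boy', 'outside') = 3
TTR = 3/10
Already in lowest terms.

3/10


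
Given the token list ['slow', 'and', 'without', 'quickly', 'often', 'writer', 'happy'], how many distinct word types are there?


Listing all tokens and tracking unique types:
  Token 1: 'slow' -> NEW (unique so far: 1)
  Token 2: 'and' -> NEW (unique so far: 2)
  Token 3: 'without' -> NEW (unique so far: 3)
  Token 4: 'quickly' -> NEW (unique so far: 4)
  Token 5: 'often' -> NEW (unique so far: 5)
  Token 6: 'writer' -> NEW (unique so far: 6)
  Token 7: 'happy' -> NEW (unique so far: 7)
Unique types: ('and', 'happy', 'often', 'quickly', 'slow', 'without', 'writer')
Vocabulary size: 7

7


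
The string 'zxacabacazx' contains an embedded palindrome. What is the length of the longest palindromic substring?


Scanning 'zxacabacazx' for palindromic substrings.
Substring at positions 2-8: 'acabaca'.
Check: reverse('acabaca') = 'acabaca' -> palindrome confirmed.
Neighbouring characters ('x' / 'z') break symmetry, so it cannot extend further.
No longer palindromic substring exists; longest length = 7

7


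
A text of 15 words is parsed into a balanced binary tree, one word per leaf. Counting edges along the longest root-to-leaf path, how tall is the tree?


In a balanced binary tree with n leaves the deepest leaf is ceil(log2(n)) edges below the root.
log2(15) = 3.9069
ceil(3.9069) = 4
height (edges) = 4

4
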